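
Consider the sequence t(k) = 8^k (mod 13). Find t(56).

1

t(1) = 8; t(2) = 12; t(3) = 5; t(4) = 1; t(5) = 8.
The sequence repeats with period 4.
So t(56) = t(1 + ((56-1) mod 4)) = t(4) = 1.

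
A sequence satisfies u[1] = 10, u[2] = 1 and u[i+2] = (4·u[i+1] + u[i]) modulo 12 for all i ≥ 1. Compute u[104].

We have u[1] = 10; u[2] = 1; u[3] = 2; u[4] = 9; u[5] = 2; u[6] = 5; u[7] = 10; u[8] = 9; u[9] = 10; u[10] = 1.
The sequence repeats with period 8.
So u[104] = u[1 + ((104-1) mod 8)] = u[8] = 9.

9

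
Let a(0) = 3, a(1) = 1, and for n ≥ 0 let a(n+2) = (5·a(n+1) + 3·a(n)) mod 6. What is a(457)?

a(0) = 3; a(1) = 1; a(2) = 2; a(3) = 1; a(4) = 5; a(5) = 4; a(6) = 5; a(7) = 1; a(8) = 2.
Since (a(7), a(8)) = (a(1), a(2)) = (1, 2) (two consecutive terms determine the rest), the sequence is eventually periodic: after a pre-period of length 1 it cycles with period 6.
For n ≥ 1, a(n) depends only on (n - 1) mod 6. (457 - 1) mod 6 = 0, so a(457) = a(1) = 1.

1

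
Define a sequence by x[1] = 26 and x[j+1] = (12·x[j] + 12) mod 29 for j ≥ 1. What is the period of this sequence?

x[1] = 26, x[2] = 5, x[3] = 14, x[4] = 6, x[5] = 26.
The sequence repeats with period 4.

4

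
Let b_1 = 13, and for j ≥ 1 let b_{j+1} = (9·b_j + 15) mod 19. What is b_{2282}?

9

Listing terms: b_1 = 13, b_2 = 18, b_3 = 6, b_4 = 12, b_5 = 9, b_6 = 1, b_7 = 5, b_8 = 3, b_9 = 4, b_{10} = 13.
Since b_{10} = b_1 = 13, the sequence is periodic with period 9.
So b_{2282} = b_{1 + ((2282-1) mod 9)} = b_5 = 9.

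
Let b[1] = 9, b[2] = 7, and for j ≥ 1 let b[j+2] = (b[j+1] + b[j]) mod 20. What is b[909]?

4

Computing terms: b[1] = 9,  b[2] = 7,  b[3] = 16,  b[4] = 3,  b[5] = 19,  b[6] = 2,  b[7] = 1,  b[8] = 3,  b[9] = 4,  b[10] = 7,  b[11] = 11,  b[12] = 18,  b[13] = 9,  b[14] = 7.
The sequence repeats with period 12.
(909 - 1) mod 12 = 8, so b[909] = b[9] = 4.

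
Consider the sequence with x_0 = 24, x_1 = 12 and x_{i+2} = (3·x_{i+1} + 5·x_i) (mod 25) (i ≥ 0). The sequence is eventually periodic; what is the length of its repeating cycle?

20

Listing terms: x_0 = 24, x_1 = 12, x_2 = 6, x_3 = 3, x_4 = 14, x_5 = 7, x_6 = 16, x_7 = 8, x_8 = 4, x_9 = 2, x_{10} = 1, x_{11} = 13, x_{12} = 19, x_{13} = 22, x_{14} = 11, x_{15} = 18, x_{16} = 9, x_{17} = 17, x_{18} = 21, x_{19} = 23, x_{20} = 24, x_{21} = 12.
Since (x_{20}, x_{21}) = (x_0, x_1) = (24, 12) (two consecutive terms determine the rest), the sequence is periodic with period 20.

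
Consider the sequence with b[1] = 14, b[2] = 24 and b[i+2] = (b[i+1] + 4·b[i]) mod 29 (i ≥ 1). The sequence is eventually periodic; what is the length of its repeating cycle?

Listing terms: b[1] = 14, b[2] = 24, b[3] = 22, b[4] = 2, b[5] = 3, b[6] = 11, b[7] = 23, b[8] = 9, b[9] = 14, b[10] = 21, b[11] = 19, b[12] = 16, b[13] = 5, b[14] = 11, b[15] = 2, b[16] = 17, b[17] = 25, b[18] = 6, b[19] = 19, b[20] = 14, b[21] = 3, b[22] = 1, b[23] = 13, b[24] = 17, b[25] = 11, b[26] = 21, b[27] = 7, b[28] = 4, b[29] = 3, b[30] = 19, b[31] = 2, b[32] = 20, b[33] = 28, b[34] = 21, b[35] = 17, b[36] = 14, b[37] = 24.
Since (b[36], b[37]) = (b[1], b[2]) = (14, 24) (two consecutive terms determine the rest), the sequence is periodic with period 35.

35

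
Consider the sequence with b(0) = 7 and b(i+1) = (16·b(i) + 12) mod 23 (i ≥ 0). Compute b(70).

Listing terms: b(0) = 7; b(1) = 9; b(2) = 18; b(3) = 1; b(4) = 5; b(5) = 0; b(6) = 12; b(7) = 20; b(8) = 10; b(9) = 11; b(10) = 4; b(11) = 7.
Since b(11) = b(0) = 7, the sequence is periodic with period 11.
(70 - 0) mod 11 = 4, so b(70) = b(4) = 5.

5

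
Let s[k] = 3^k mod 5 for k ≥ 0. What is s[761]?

3

s[0] = 1,  s[1] = 3,  s[2] = 4,  s[3] = 2,  s[4] = 1.
The sequence repeats with period 4.
So s[761] = s[0 + ((761-0) mod 4)] = s[1] = 3.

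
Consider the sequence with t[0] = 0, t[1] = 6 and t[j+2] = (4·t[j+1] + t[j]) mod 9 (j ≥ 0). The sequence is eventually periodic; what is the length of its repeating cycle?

8

Listing terms: t[0] = 0; t[1] = 6; t[2] = 6; t[3] = 3; t[4] = 0; t[5] = 3; t[6] = 3; t[7] = 6; t[8] = 0; t[9] = 6.
The sequence repeats with period 8.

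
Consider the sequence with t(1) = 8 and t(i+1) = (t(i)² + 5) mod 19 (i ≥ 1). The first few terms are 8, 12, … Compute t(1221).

t(1) = 8,  t(2) = 12,  t(3) = 16,  t(4) = 14,  t(5) = 11,  t(6) = 12.
Since t(6) = t(2) = 12, the sequence is eventually periodic: after a pre-period of length 1 it cycles with period 4.
For i ≥ 2, t(i) depends only on (i - 2) mod 4. (1221 - 2) mod 4 = 3, so t(1221) = t(5) = 11.

11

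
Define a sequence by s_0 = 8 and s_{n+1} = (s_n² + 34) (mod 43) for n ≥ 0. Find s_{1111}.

Computing terms: s_0 = 8; s_1 = 12; s_2 = 6; s_3 = 27; s_4 = 32; s_5 = 26; s_6 = 22; s_7 = 2; s_8 = 38; s_9 = 16; s_{10} = 32.
Since s_{10} = s_4 = 32, the sequence is eventually periodic: after a pre-period of length 4 it cycles with period 6.
For n ≥ 4, s_n depends only on (n - 4) mod 6. (1111 - 4) mod 6 = 3, so s_{1111} = s_7 = 2.

2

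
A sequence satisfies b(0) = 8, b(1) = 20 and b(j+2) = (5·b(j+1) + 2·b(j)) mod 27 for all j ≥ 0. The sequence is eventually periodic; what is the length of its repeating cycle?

9

Computing terms: b(0) = 8; b(1) = 20; b(2) = 8; b(3) = 26; b(4) = 11; b(5) = 26; b(6) = 17; b(7) = 2; b(8) = 17; b(9) = 8; b(10) = 20.
The sequence repeats with period 9.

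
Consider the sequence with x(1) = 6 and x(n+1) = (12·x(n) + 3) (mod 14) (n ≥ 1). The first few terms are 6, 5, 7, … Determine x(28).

Listing terms: x(1) = 6,  x(2) = 5,  x(3) = 7,  x(4) = 3,  x(5) = 11,  x(6) = 9,  x(7) = 13,  x(8) = 5.
Since x(8) = x(2) = 5, the sequence is eventually periodic: after a pre-period of length 1 it cycles with period 6.
For n ≥ 2, x(n) depends only on (n - 2) mod 6. (28 - 2) mod 6 = 2, so x(28) = x(4) = 3.

3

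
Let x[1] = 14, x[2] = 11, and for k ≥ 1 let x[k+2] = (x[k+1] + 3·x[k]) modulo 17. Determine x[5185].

Computing terms: x[1] = 14,  x[2] = 11,  x[3] = 2,  x[4] = 1,  x[5] = 7,  x[6] = 10,  x[7] = 14,  x[8] = 10,  x[9] = 1,  x[10] = 14,  x[11] = 0,  x[12] = 8,  x[13] = 8,  x[14] = 15,  x[15] = 5,  x[16] = 16,  x[17] = 14,  x[18] = 11.
Since (x[17], x[18]) = (x[1], x[2]) = (14, 11) (two consecutive terms determine the rest), the sequence is periodic with period 16.
(5185 - 1) mod 16 = 0, so x[5185] = x[1] = 14.

14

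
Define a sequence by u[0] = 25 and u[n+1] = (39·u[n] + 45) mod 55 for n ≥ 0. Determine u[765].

u[0] = 25; u[1] = 30; u[2] = 5; u[3] = 20; u[4] = 0; u[5] = 45; u[6] = 40; u[7] = 10; u[8] = 50; u[9] = 15; u[10] = 25.
The sequence repeats with period 10.
(765 - 0) mod 10 = 5, so u[765] = u[5] = 45.

45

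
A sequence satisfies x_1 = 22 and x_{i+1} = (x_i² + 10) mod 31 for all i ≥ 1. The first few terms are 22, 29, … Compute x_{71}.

28

We have x_1 = 22,  x_2 = 29,  x_3 = 14,  x_4 = 20,  x_5 = 7,  x_6 = 28,  x_7 = 19,  x_8 = 30,  x_9 = 11,  x_{10} = 7.
Since x_{10} = x_5 = 7, the sequence is eventually periodic: after a pre-period of length 4 it cycles with period 5.
For i ≥ 5, x_i depends only on (i - 5) mod 5. (71 - 5) mod 5 = 1, so x_{71} = x_6 = 28.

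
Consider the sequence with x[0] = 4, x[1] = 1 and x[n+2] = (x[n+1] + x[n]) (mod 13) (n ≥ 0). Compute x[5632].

11

x[0] = 4,  x[1] = 1,  x[2] = 5,  x[3] = 6,  x[4] = 11,  x[5] = 4,  x[6] = 2,  x[7] = 6,  x[8] = 8,  x[9] = 1,  x[10] = 9,  x[11] = 10,  x[12] = 6,  x[13] = 3,  x[14] = 9,  x[15] = 12,  x[16] = 8,  x[17] = 7,  x[18] = 2,  x[19] = 9,  x[20] = 11,  x[21] = 7,  x[22] = 5,  x[23] = 12,  x[24] = 4,  x[25] = 3,  x[26] = 7,  x[27] = 10,  x[28] = 4,  x[29] = 1.
Since (x[28], x[29]) = (x[0], x[1]) = (4, 1) (two consecutive terms determine the rest), the sequence is periodic with period 28.
(5632 - 0) mod 28 = 4, so x[5632] = x[4] = 11.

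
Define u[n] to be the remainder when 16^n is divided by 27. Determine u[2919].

19

We have u[0] = 1, u[1] = 16, u[2] = 13, u[3] = 19, u[4] = 7, u[5] = 4, u[6] = 10, u[7] = 25, u[8] = 22, u[9] = 1.
The sequence repeats with period 9.
(2919 - 0) mod 9 = 3, so u[2919] = u[3] = 19.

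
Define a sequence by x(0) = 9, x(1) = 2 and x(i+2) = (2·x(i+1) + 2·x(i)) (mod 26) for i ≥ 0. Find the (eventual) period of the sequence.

12

Listing terms: x(0) = 9, x(1) = 2, x(2) = 22, x(3) = 22, x(4) = 10, x(5) = 12, x(6) = 18, x(7) = 8, x(8) = 0, x(9) = 16, x(10) = 6, x(11) = 18, x(12) = 22, x(13) = 2, x(14) = 22.
Since (x(13), x(14)) = (x(1), x(2)) = (2, 22) (two consecutive terms determine the rest), the sequence is eventually periodic: after a pre-period of length 1 it cycles with period 12.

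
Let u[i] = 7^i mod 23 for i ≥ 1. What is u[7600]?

Listing terms: u[1] = 7,  u[2] = 3,  u[3] = 21,  u[4] = 9,  u[5] = 17,  u[6] = 4,  u[7] = 5,  u[8] = 12,  u[9] = 15,  u[10] = 13,  u[11] = 22,  u[12] = 16,  u[13] = 20,  u[14] = 2,  u[15] = 14,  u[16] = 6,  u[17] = 19,  u[18] = 18,  u[19] = 11,  u[20] = 8,  u[21] = 10,  u[22] = 1,  u[23] = 7.
The sequence repeats with period 22.
(7600 - 1) mod 22 = 9, so u[7600] = u[10] = 13.

13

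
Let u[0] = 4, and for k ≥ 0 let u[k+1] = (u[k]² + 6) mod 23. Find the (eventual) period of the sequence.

Computing terms: u[0] = 4, u[1] = 22, u[2] = 7, u[3] = 9, u[4] = 18, u[5] = 8, u[6] = 1, u[7] = 7.
Since u[7] = u[2] = 7, the sequence is eventually periodic: after a pre-period of length 2 it cycles with period 5.

5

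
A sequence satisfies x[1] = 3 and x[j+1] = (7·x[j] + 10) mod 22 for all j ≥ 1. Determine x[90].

x[1] = 3,  x[2] = 9,  x[3] = 7,  x[4] = 15,  x[5] = 5,  x[6] = 1,  x[7] = 17,  x[8] = 19,  x[9] = 11,  x[10] = 21,  x[11] = 3.
Since x[11] = x[1] = 3, the sequence is periodic with period 10.
So x[90] = x[1 + ((90-1) mod 10)] = x[10] = 21.

21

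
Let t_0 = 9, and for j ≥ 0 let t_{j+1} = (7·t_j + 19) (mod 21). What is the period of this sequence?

3

We have t_0 = 9; t_1 = 19; t_2 = 5; t_3 = 12; t_4 = 19.
Since t_4 = t_1 = 19, the sequence is eventually periodic: after a pre-period of length 1 it cycles with period 3.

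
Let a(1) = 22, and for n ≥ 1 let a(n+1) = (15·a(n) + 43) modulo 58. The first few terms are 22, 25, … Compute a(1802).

17

Computing terms: a(1) = 22, a(2) = 25, a(3) = 12, a(4) = 49, a(5) = 24, a(6) = 55, a(7) = 56, a(8) = 13, a(9) = 6, a(10) = 17, a(11) = 8, a(12) = 47, a(13) = 52, a(14) = 11, a(15) = 34, a(16) = 31, a(17) = 44, a(18) = 7, a(19) = 32, a(20) = 1, a(21) = 0, a(22) = 43, a(23) = 50, a(24) = 39, a(25) = 48, a(26) = 9, a(27) = 4, a(28) = 45, a(29) = 22.
The sequence repeats with period 28.
(1802 - 1) mod 28 = 9, so a(1802) = a(10) = 17.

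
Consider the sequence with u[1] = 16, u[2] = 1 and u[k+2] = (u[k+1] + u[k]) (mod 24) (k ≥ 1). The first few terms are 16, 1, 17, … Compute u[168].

9

Listing terms: u[1] = 16,  u[2] = 1,  u[3] = 17,  u[4] = 18,  u[5] = 11,  u[6] = 5,  u[7] = 16,  u[8] = 21,  u[9] = 13,  u[10] = 10,  u[11] = 23,  u[12] = 9,  u[13] = 8,  u[14] = 17,  u[15] = 1,  u[16] = 18,  u[17] = 19,  u[18] = 13,  u[19] = 8,  u[20] = 21,  u[21] = 5,  u[22] = 2,  u[23] = 7,  u[24] = 9,  u[25] = 16,  u[26] = 1.
The sequence repeats with period 24.
So u[168] = u[1 + ((168-1) mod 24)] = u[24] = 9.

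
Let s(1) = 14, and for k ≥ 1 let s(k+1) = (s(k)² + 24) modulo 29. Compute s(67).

18

We have s(1) = 14,  s(2) = 17,  s(3) = 23,  s(4) = 2,  s(5) = 28,  s(6) = 25,  s(7) = 11,  s(8) = 0,  s(9) = 24,  s(10) = 20,  s(11) = 18,  s(12) = 0.
Since s(12) = s(8) = 0, the sequence is eventually periodic: after a pre-period of length 7 it cycles with period 4.
For k ≥ 8, s(k) depends only on (k - 8) mod 4. (67 - 8) mod 4 = 3, so s(67) = s(11) = 18.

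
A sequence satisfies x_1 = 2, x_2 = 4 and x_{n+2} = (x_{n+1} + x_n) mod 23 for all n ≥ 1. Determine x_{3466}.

x_1 = 2,  x_2 = 4,  x_3 = 6,  x_4 = 10,  x_5 = 16,  x_6 = 3,  x_7 = 19,  x_8 = 22,  x_9 = 18,  x_{10} = 17,  x_{11} = 12,  x_{12} = 6,  x_{13} = 18,  x_{14} = 1,  x_{15} = 19,  x_{16} = 20,  x_{17} = 16,  x_{18} = 13,  x_{19} = 6,  x_{20} = 19,  x_{21} = 2,  x_{22} = 21,  x_{23} = 0,  x_{24} = 21,  x_{25} = 21,  x_{26} = 19,  x_{27} = 17,  x_{28} = 13,  x_{29} = 7,  x_{30} = 20,  x_{31} = 4,  x_{32} = 1,  x_{33} = 5,  x_{34} = 6,  x_{35} = 11,  x_{36} = 17,  x_{37} = 5,  x_{38} = 22,  x_{39} = 4,  x_{40} = 3,  x_{41} = 7,  x_{42} = 10,  x_{43} = 17,  x_{44} = 4,  x_{45} = 21,  x_{46} = 2,  x_{47} = 0,  x_{48} = 2,  x_{49} = 2,  x_{50} = 4.
Since (x_{49}, x_{50}) = (x_1, x_2) = (2, 4) (two consecutive terms determine the rest), the sequence is periodic with period 48.
So x_{3466} = x_{1 + ((3466-1) mod 48)} = x_{10} = 17.

17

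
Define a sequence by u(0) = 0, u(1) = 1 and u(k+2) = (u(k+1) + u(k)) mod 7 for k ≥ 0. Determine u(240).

0

u(0) = 0,  u(1) = 1,  u(2) = 1,  u(3) = 2,  u(4) = 3,  u(5) = 5,  u(6) = 1,  u(7) = 6,  u(8) = 0,  u(9) = 6,  u(10) = 6,  u(11) = 5,  u(12) = 4,  u(13) = 2,  u(14) = 6,  u(15) = 1,  u(16) = 0,  u(17) = 1.
The sequence repeats with period 16.
So u(240) = u(0 + ((240-0) mod 16)) = u(0) = 0.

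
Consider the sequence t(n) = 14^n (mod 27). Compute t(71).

Listing terms: t(0) = 1; t(1) = 14; t(2) = 7; t(3) = 17; t(4) = 22; t(5) = 11; t(6) = 19; t(7) = 23; t(8) = 25; t(9) = 26; t(10) = 13; t(11) = 20; t(12) = 10; t(13) = 5; t(14) = 16; t(15) = 8; t(16) = 4; t(17) = 2; t(18) = 1.
The sequence repeats with period 18.
So t(71) = t(0 + ((71-0) mod 18)) = t(17) = 2.

2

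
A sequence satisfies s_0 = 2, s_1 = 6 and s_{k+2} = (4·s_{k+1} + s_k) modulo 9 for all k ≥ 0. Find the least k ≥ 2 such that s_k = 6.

Computing terms: s_0 = 2; s_1 = 6; s_2 = 8; s_3 = 2; s_4 = 7; s_5 = 3; s_6 = 1; s_7 = 7; s_8 = 2; s_9 = 6.
The sequence repeats with period 8.
The value 6 next appears (with k ≥ 2) at s_9.

9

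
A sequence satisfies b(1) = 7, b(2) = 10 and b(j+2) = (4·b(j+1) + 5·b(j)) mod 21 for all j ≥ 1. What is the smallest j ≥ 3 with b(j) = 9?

We have b(1) = 7,  b(2) = 10,  b(3) = 12,  b(4) = 14,  b(5) = 11,  b(6) = 9,  b(7) = 7,  b(8) = 10.
Since (b(7), b(8)) = (b(1), b(2)) = (7, 10) (two consecutive terms determine the rest), the sequence is periodic with period 6.
The value 9 first appears (with j ≥ 3) at b(6).

6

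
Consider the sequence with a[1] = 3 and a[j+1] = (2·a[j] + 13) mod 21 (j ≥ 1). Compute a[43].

3

We have a[1] = 3,  a[2] = 19,  a[3] = 9,  a[4] = 10,  a[5] = 12,  a[6] = 16,  a[7] = 3.
The sequence repeats with period 6.
(43 - 1) mod 6 = 0, so a[43] = a[1] = 3.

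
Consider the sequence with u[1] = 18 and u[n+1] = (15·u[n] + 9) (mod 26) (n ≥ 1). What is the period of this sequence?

12

We have u[1] = 18; u[2] = 19; u[3] = 8; u[4] = 25; u[5] = 20; u[6] = 23; u[7] = 16; u[8] = 15; u[9] = 0; u[10] = 9; u[11] = 14; u[12] = 11; u[13] = 18.
Since u[13] = u[1] = 18, the sequence is periodic with period 12.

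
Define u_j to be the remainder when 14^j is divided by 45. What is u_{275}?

29

We have u_0 = 1,  u_1 = 14,  u_2 = 16,  u_3 = 44,  u_4 = 31,  u_5 = 29,  u_6 = 1.
The sequence repeats with period 6.
So u_{275} = u_{0 + ((275-0) mod 6)} = u_5 = 29.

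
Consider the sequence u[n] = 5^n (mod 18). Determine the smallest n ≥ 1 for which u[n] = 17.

3

Computing terms: u[0] = 1, u[1] = 5, u[2] = 7, u[3] = 17, u[4] = 13, u[5] = 11, u[6] = 1.
The sequence repeats with period 6.
The value 17 first appears (with n ≥ 1) at u[3].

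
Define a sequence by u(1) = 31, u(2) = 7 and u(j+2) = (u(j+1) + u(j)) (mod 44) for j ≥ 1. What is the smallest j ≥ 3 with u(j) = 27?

13

We have u(1) = 31; u(2) = 7; u(3) = 38; u(4) = 1; u(5) = 39; u(6) = 40; u(7) = 35; u(8) = 31; u(9) = 22; u(10) = 9; u(11) = 31; u(12) = 40; u(13) = 27; u(14) = 23; u(15) = 6; u(16) = 29; u(17) = 35; u(18) = 20; u(19) = 11; u(20) = 31; u(21) = 42; u(22) = 29; u(23) = 27; u(24) = 12; u(25) = 39; u(26) = 7; u(27) = 2; u(28) = 9; u(29) = 11; u(30) = 20; u(31) = 31; u(32) = 7.
Since (u(31), u(32)) = (u(1), u(2)) = (31, 7) (two consecutive terms determine the rest), the sequence is periodic with period 30.
The value 27 first appears (with j ≥ 3) at u(13).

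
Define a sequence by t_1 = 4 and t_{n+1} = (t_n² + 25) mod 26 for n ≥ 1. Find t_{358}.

We have t_1 = 4,  t_2 = 15,  t_3 = 16,  t_4 = 21,  t_5 = 24,  t_6 = 3,  t_7 = 8,  t_8 = 11,  t_9 = 16.
Since t_9 = t_3 = 16, the sequence is eventually periodic: after a pre-period of length 2 it cycles with period 6.
For n ≥ 3, t_n depends only on (n - 3) mod 6. (358 - 3) mod 6 = 1, so t_{358} = t_4 = 21.

21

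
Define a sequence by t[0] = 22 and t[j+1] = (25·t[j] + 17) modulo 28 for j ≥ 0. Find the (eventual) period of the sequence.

12

Listing terms: t[0] = 22; t[1] = 7; t[2] = 24; t[3] = 1; t[4] = 14; t[5] = 3; t[6] = 8; t[7] = 21; t[8] = 10; t[9] = 15; t[10] = 0; t[11] = 17; t[12] = 22.
Since t[12] = t[0] = 22, the sequence is periodic with period 12.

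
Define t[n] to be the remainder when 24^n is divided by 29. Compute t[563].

We have t[1] = 24,  t[2] = 25,  t[3] = 20,  t[4] = 16,  t[5] = 7,  t[6] = 23,  t[7] = 1,  t[8] = 24.
Since t[8] = t[1] = 24, the sequence is periodic with period 7.
So t[563] = t[1 + ((563-1) mod 7)] = t[3] = 20.

20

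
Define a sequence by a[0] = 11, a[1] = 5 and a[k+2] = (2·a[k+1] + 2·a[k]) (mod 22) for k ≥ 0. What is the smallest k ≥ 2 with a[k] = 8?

3

a[0] = 11,  a[1] = 5,  a[2] = 10,  a[3] = 8,  a[4] = 14,  a[5] = 0,  a[6] = 6,  a[7] = 12,  a[8] = 14,  a[9] = 8,  a[10] = 0,  a[11] = 16,  a[12] = 10,  a[13] = 8.
Since (a[12], a[13]) = (a[2], a[3]) = (10, 8) (two consecutive terms determine the rest), the sequence is eventually periodic: after a pre-period of length 2 it cycles with period 10.
The value 8 first appears (with k ≥ 2) at a[3].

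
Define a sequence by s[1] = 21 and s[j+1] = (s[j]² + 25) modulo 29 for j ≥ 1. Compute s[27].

We have s[1] = 21,  s[2] = 2,  s[3] = 0,  s[4] = 25,  s[5] = 12,  s[6] = 24,  s[7] = 21.
The sequence repeats with period 6.
(27 - 1) mod 6 = 2, so s[27] = s[3] = 0.

0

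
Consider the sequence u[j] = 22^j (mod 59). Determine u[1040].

25

u[0] = 1, u[1] = 22, u[2] = 12, u[3] = 28, u[4] = 26, u[5] = 41, u[6] = 17, u[7] = 20, u[8] = 27, u[9] = 4, u[10] = 29, u[11] = 48, u[12] = 53, u[13] = 45, u[14] = 46, u[15] = 9, u[16] = 21, u[17] = 49, u[18] = 16, u[19] = 57, u[20] = 15, u[21] = 35, u[22] = 3, u[23] = 7, u[24] = 36, u[25] = 25, u[26] = 19, u[27] = 5, u[28] = 51, u[29] = 1.
Since u[29] = u[0] = 1, the sequence is periodic with period 29.
(1040 - 0) mod 29 = 25, so u[1040] = u[25] = 25.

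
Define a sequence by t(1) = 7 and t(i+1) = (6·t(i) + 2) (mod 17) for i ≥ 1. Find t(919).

Computing terms: t(1) = 7; t(2) = 10; t(3) = 11; t(4) = 0; t(5) = 2; t(6) = 14; t(7) = 1; t(8) = 8; t(9) = 16; t(10) = 13; t(11) = 12; t(12) = 6; t(13) = 4; t(14) = 9; t(15) = 5; t(16) = 15; t(17) = 7.
Since t(17) = t(1) = 7, the sequence is periodic with period 16.
(919 - 1) mod 16 = 6, so t(919) = t(7) = 1.

1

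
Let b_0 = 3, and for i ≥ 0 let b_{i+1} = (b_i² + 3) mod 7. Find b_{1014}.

3

Listing terms: b_0 = 3,  b_1 = 5,  b_2 = 0,  b_3 = 3.
The sequence repeats with period 3.
So b_{1014} = b_{0 + ((1014-0) mod 3)} = b_0 = 3.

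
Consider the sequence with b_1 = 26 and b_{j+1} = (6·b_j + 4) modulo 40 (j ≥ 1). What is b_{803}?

4

Listing terms: b_1 = 26; b_2 = 0; b_3 = 4; b_4 = 28; b_5 = 12; b_6 = 36; b_7 = 20; b_8 = 4.
Since b_8 = b_3 = 4, the sequence is eventually periodic: after a pre-period of length 2 it cycles with period 5.
For j ≥ 3, b_j depends only on (j - 3) mod 5. (803 - 3) mod 5 = 0, so b_{803} = b_3 = 4.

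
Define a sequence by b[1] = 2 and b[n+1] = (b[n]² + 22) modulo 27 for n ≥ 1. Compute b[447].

Computing terms: b[1] = 2,  b[2] = 26,  b[3] = 23,  b[4] = 11,  b[5] = 8,  b[6] = 5,  b[7] = 20,  b[8] = 17,  b[9] = 14,  b[10] = 2.
Since b[10] = b[1] = 2, the sequence is periodic with period 9.
So b[447] = b[1 + ((447-1) mod 9)] = b[6] = 5.

5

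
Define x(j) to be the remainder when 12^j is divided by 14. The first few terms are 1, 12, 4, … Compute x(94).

Listing terms: x(0) = 1; x(1) = 12; x(2) = 4; x(3) = 6; x(4) = 2; x(5) = 10; x(6) = 8; x(7) = 12.
Since x(7) = x(1) = 12, the sequence is eventually periodic: after a pre-period of length 1 it cycles with period 6.
For j ≥ 1, x(j) depends only on (j - 1) mod 6. (94 - 1) mod 6 = 3, so x(94) = x(4) = 2.

2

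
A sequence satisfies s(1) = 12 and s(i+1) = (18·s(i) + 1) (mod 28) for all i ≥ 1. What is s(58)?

We have s(1) = 12, s(2) = 21, s(3) = 15, s(4) = 19, s(5) = 7, s(6) = 15.
Since s(6) = s(3) = 15, the sequence is eventually periodic: after a pre-period of length 2 it cycles with period 3.
For i ≥ 3, s(i) depends only on (i - 3) mod 3. (58 - 3) mod 3 = 1, so s(58) = s(4) = 19.

19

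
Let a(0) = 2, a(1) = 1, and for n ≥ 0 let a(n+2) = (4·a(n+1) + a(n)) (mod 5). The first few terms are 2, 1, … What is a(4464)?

We have a(0) = 2, a(1) = 1, a(2) = 1, a(3) = 0, a(4) = 1, a(5) = 4, a(6) = 2, a(7) = 2, a(8) = 0, a(9) = 2, a(10) = 3, a(11) = 4, a(12) = 4, a(13) = 0, a(14) = 4, a(15) = 1, a(16) = 3, a(17) = 3, a(18) = 0, a(19) = 3, a(20) = 2, a(21) = 1.
Since (a(20), a(21)) = (a(0), a(1)) = (2, 1) (two consecutive terms determine the rest), the sequence is periodic with period 20.
(4464 - 0) mod 20 = 4, so a(4464) = a(4) = 1.

1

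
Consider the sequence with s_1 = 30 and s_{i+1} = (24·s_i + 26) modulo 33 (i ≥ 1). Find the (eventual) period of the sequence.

s_1 = 30,  s_2 = 20,  s_3 = 11,  s_4 = 26,  s_5 = 23,  s_6 = 17,  s_7 = 5,  s_8 = 14,  s_9 = 32,  s_{10} = 2,  s_{11} = 8,  s_{12} = 20.
Since s_{12} = s_2 = 20, the sequence is eventually periodic: after a pre-period of length 1 it cycles with period 10.

10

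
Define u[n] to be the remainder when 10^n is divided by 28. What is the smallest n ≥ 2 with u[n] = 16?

We have u[1] = 10; u[2] = 16; u[3] = 20; u[4] = 4; u[5] = 12; u[6] = 8; u[7] = 24; u[8] = 16.
Since u[8] = u[2] = 16, the sequence is eventually periodic: after a pre-period of length 1 it cycles with period 6.
The value 16 first appears (with n ≥ 2) at u[2].

2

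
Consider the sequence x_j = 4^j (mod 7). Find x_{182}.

2

Computing terms: x_1 = 4, x_2 = 2, x_3 = 1, x_4 = 4.
The sequence repeats with period 3.
So x_{182} = x_{1 + ((182-1) mod 3)} = x_2 = 2.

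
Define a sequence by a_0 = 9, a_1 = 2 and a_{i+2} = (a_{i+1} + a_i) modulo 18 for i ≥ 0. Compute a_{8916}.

9

We have a_0 = 9, a_1 = 2, a_2 = 11, a_3 = 13, a_4 = 6, a_5 = 1, a_6 = 7, a_7 = 8, a_8 = 15, a_9 = 5, a_{10} = 2, a_{11} = 7, a_{12} = 9, a_{13} = 16, a_{14} = 7, a_{15} = 5, a_{16} = 12, a_{17} = 17, a_{18} = 11, a_{19} = 10, a_{20} = 3, a_{21} = 13, a_{22} = 16, a_{23} = 11, a_{24} = 9, a_{25} = 2.
The sequence repeats with period 24.
(8916 - 0) mod 24 = 12, so a_{8916} = a_{12} = 9.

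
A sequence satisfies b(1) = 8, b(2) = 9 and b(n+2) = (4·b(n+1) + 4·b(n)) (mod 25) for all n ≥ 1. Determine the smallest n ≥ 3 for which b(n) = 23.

6

Computing terms: b(1) = 8, b(2) = 9, b(3) = 18, b(4) = 8, b(5) = 4, b(6) = 23, b(7) = 8, b(8) = 24, b(9) = 3, b(10) = 8, b(11) = 19, b(12) = 8, b(13) = 8, b(14) = 14, b(15) = 13, b(16) = 8, b(17) = 9.
The sequence repeats with period 15.
The value 23 first appears (with n ≥ 3) at b(6).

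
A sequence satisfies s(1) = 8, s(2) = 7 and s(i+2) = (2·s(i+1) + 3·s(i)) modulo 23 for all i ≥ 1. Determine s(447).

1

We have s(1) = 8,  s(2) = 7,  s(3) = 15,  s(4) = 5,  s(5) = 9,  s(6) = 10,  s(7) = 1,  s(8) = 9,  s(9) = 21,  s(10) = 0,  s(11) = 17,  s(12) = 11,  s(13) = 4,  s(14) = 18,  s(15) = 2,  s(16) = 12,  s(17) = 7,  s(18) = 4,  s(19) = 6,  s(20) = 1,  s(21) = 20,  s(22) = 20,  s(23) = 8,  s(24) = 7.
Since (s(23), s(24)) = (s(1), s(2)) = (8, 7) (two consecutive terms determine the rest), the sequence is periodic with period 22.
(447 - 1) mod 22 = 6, so s(447) = s(7) = 1.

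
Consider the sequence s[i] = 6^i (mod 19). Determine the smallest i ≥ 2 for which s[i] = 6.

Listing terms: s[1] = 6; s[2] = 17; s[3] = 7; s[4] = 4; s[5] = 5; s[6] = 11; s[7] = 9; s[8] = 16; s[9] = 1; s[10] = 6.
Since s[10] = s[1] = 6, the sequence is periodic with period 9.
The value 6 next appears (with i ≥ 2) at s[10].

10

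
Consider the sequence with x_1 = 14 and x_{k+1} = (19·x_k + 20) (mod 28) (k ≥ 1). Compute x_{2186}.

6

We have x_1 = 14, x_2 = 6, x_3 = 22, x_4 = 18, x_5 = 26, x_6 = 10, x_7 = 14.
The sequence repeats with period 6.
(2186 - 1) mod 6 = 1, so x_{2186} = x_2 = 6.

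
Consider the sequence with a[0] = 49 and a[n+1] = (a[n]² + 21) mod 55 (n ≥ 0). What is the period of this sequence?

Listing terms: a[0] = 49, a[1] = 2, a[2] = 25, a[3] = 41, a[4] = 52, a[5] = 30, a[6] = 41.
Since a[6] = a[3] = 41, the sequence is eventually periodic: after a pre-period of length 3 it cycles with period 3.

3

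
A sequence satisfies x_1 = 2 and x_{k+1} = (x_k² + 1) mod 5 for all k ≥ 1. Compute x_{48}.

We have x_1 = 2,  x_2 = 0,  x_3 = 1,  x_4 = 2.
The sequence repeats with period 3.
(48 - 1) mod 3 = 2, so x_{48} = x_3 = 1.

1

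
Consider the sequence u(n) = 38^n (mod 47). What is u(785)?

23

Computing terms: u(0) = 1,  u(1) = 38,  u(2) = 34,  u(3) = 23,  u(4) = 28,  u(5) = 30,  u(6) = 12,  u(7) = 33,  u(8) = 32,  u(9) = 41,  u(10) = 7,  u(11) = 31,  u(12) = 3,  u(13) = 20,  u(14) = 8,  u(15) = 22,  u(16) = 37,  u(17) = 43,  u(18) = 36,  u(19) = 5,  u(20) = 2,  u(21) = 29,  u(22) = 21,  u(23) = 46,  u(24) = 9,  u(25) = 13,  u(26) = 24,  u(27) = 19,  u(28) = 17,  u(29) = 35,  u(30) = 14,  u(31) = 15,  u(32) = 6,  u(33) = 40,  u(34) = 16,  u(35) = 44,  u(36) = 27,  u(37) = 39,  u(38) = 25,  u(39) = 10,  u(40) = 4,  u(41) = 11,  u(42) = 42,  u(43) = 45,  u(44) = 18,  u(45) = 26,  u(46) = 1.
Since u(46) = u(0) = 1, the sequence is periodic with period 46.
(785 - 0) mod 46 = 3, so u(785) = u(3) = 23.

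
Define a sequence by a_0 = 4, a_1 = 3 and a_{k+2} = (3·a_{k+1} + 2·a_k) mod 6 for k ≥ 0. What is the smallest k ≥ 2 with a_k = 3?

3

Listing terms: a_0 = 4,  a_1 = 3,  a_2 = 5,  a_3 = 3,  a_4 = 1,  a_5 = 3,  a_6 = 5.
Since (a_5, a_6) = (a_1, a_2) = (3, 5) (two consecutive terms determine the rest), the sequence is eventually periodic: after a pre-period of length 1 it cycles with period 4.
The value 3 first appears (with k ≥ 2) at a_3.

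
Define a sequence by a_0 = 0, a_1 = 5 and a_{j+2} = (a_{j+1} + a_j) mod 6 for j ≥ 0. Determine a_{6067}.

1

Computing terms: a_0 = 0; a_1 = 5; a_2 = 5; a_3 = 4; a_4 = 3; a_5 = 1; a_6 = 4; a_7 = 5; a_8 = 3; a_9 = 2; a_{10} = 5; a_{11} = 1; a_{12} = 0; a_{13} = 1; a_{14} = 1; a_{15} = 2; a_{16} = 3; a_{17} = 5; a_{18} = 2; a_{19} = 1; a_{20} = 3; a_{21} = 4; a_{22} = 1; a_{23} = 5; a_{24} = 0; a_{25} = 5.
The sequence repeats with period 24.
So a_{6067} = a_{0 + ((6067-0) mod 24)} = a_{19} = 1.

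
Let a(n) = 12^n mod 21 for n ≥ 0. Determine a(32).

Listing terms: a(0) = 1; a(1) = 12; a(2) = 18; a(3) = 6; a(4) = 9; a(5) = 3; a(6) = 15; a(7) = 12.
Since a(7) = a(1) = 12, the sequence is eventually periodic: after a pre-period of length 1 it cycles with period 6.
For n ≥ 1, a(n) depends only on (n - 1) mod 6. (32 - 1) mod 6 = 1, so a(32) = a(2) = 18.

18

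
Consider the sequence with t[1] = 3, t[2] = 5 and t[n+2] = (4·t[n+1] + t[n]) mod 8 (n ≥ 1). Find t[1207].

7

Computing terms: t[1] = 3,  t[2] = 5,  t[3] = 7,  t[4] = 1,  t[5] = 3,  t[6] = 5.
The sequence repeats with period 4.
So t[1207] = t[1 + ((1207-1) mod 4)] = t[3] = 7.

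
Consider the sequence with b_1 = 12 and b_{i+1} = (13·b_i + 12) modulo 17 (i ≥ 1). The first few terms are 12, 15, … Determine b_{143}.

b_1 = 12; b_2 = 15; b_3 = 3; b_4 = 0; b_5 = 12.
Since b_5 = b_1 = 12, the sequence is periodic with period 4.
So b_{143} = b_{1 + ((143-1) mod 4)} = b_3 = 3.

3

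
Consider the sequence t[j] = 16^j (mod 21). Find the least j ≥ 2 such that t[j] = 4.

Computing terms: t[1] = 16,  t[2] = 4,  t[3] = 1,  t[4] = 16.
The sequence repeats with period 3.
The value 4 first appears (with j ≥ 2) at t[2].

2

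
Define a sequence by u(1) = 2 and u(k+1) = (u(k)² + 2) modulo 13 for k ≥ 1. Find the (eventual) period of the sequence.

4

u(1) = 2; u(2) = 6; u(3) = 12; u(4) = 3; u(5) = 11; u(6) = 6.
Since u(6) = u(2) = 6, the sequence is eventually periodic: after a pre-period of length 1 it cycles with period 4.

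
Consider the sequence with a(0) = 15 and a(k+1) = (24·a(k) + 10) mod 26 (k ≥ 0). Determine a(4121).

20

We have a(0) = 15,  a(1) = 6,  a(2) = 24,  a(3) = 14,  a(4) = 8,  a(5) = 20,  a(6) = 22,  a(7) = 18,  a(8) = 0,  a(9) = 10,  a(10) = 16,  a(11) = 4,  a(12) = 2,  a(13) = 6.
Since a(13) = a(1) = 6, the sequence is eventually periodic: after a pre-period of length 1 it cycles with period 12.
For k ≥ 1, a(k) depends only on (k - 1) mod 12. (4121 - 1) mod 12 = 4, so a(4121) = a(5) = 20.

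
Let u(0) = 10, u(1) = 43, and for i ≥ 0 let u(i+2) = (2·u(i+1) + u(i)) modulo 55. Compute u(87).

40

Listing terms: u(0) = 10; u(1) = 43; u(2) = 41; u(3) = 15; u(4) = 16; u(5) = 47; u(6) = 0; u(7) = 47; u(8) = 39; u(9) = 15; u(10) = 14; u(11) = 43; u(12) = 45; u(13) = 23; u(14) = 36; u(15) = 40; u(16) = 6; u(17) = 52; u(18) = 0; u(19) = 52; u(20) = 49; u(21) = 40; u(22) = 19; u(23) = 23; u(24) = 10; u(25) = 43.
The sequence repeats with period 24.
(87 - 0) mod 24 = 15, so u(87) = u(15) = 40.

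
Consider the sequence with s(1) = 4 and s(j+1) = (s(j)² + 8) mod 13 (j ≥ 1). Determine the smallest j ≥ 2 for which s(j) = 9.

4

s(1) = 4,  s(2) = 11,  s(3) = 12,  s(4) = 9,  s(5) = 11.
Since s(5) = s(2) = 11, the sequence is eventually periodic: after a pre-period of length 1 it cycles with period 3.
The value 9 first appears (with j ≥ 2) at s(4).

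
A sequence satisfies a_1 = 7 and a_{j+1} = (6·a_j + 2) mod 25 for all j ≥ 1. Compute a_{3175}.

Listing terms: a_1 = 7; a_2 = 19; a_3 = 16; a_4 = 23; a_5 = 15; a_6 = 17; a_7 = 4; a_8 = 1; a_9 = 8; a_{10} = 0; a_{11} = 2; a_{12} = 14; a_{13} = 11; a_{14} = 18; a_{15} = 10; a_{16} = 12; a_{17} = 24; a_{18} = 21; a_{19} = 3; a_{20} = 20; a_{21} = 22; a_{22} = 9; a_{23} = 6; a_{24} = 13; a_{25} = 5; a_{26} = 7.
Since a_{26} = a_1 = 7, the sequence is periodic with period 25.
So a_{3175} = a_{1 + ((3175-1) mod 25)} = a_{25} = 5.

5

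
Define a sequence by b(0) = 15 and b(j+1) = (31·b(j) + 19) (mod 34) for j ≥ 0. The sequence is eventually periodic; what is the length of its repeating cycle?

16

Listing terms: b(0) = 15,  b(1) = 8,  b(2) = 29,  b(3) = 0,  b(4) = 19,  b(5) = 30,  b(6) = 31,  b(7) = 28,  b(8) = 3,  b(9) = 10,  b(10) = 23,  b(11) = 18,  b(12) = 33,  b(13) = 22,  b(14) = 21,  b(15) = 24,  b(16) = 15.
Since b(16) = b(0) = 15, the sequence is periodic with period 16.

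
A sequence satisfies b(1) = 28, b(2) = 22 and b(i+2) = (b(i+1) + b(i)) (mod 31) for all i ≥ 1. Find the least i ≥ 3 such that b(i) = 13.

14

Listing terms: b(1) = 28, b(2) = 22, b(3) = 19, b(4) = 10, b(5) = 29, b(6) = 8, b(7) = 6, b(8) = 14, b(9) = 20, b(10) = 3, b(11) = 23, b(12) = 26, b(13) = 18, b(14) = 13, b(15) = 0, b(16) = 13, b(17) = 13, b(18) = 26, b(19) = 8, b(20) = 3, b(21) = 11, b(22) = 14, b(23) = 25, b(24) = 8, b(25) = 2, b(26) = 10, b(27) = 12, b(28) = 22, b(29) = 3, b(30) = 25, b(31) = 28, b(32) = 22.
Since (b(31), b(32)) = (b(1), b(2)) = (28, 22) (two consecutive terms determine the rest), the sequence is periodic with period 30.
The value 13 first appears (with i ≥ 3) at b(14).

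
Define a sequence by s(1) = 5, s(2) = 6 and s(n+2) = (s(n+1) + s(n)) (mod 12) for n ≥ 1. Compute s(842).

6

Listing terms: s(1) = 5,  s(2) = 6,  s(3) = 11,  s(4) = 5,  s(5) = 4,  s(6) = 9,  s(7) = 1,  s(8) = 10,  s(9) = 11,  s(10) = 9,  s(11) = 8,  s(12) = 5,  s(13) = 1,  s(14) = 6,  s(15) = 7,  s(16) = 1,  s(17) = 8,  s(18) = 9,  s(19) = 5,  s(20) = 2,  s(21) = 7,  s(22) = 9,  s(23) = 4,  s(24) = 1,  s(25) = 5,  s(26) = 6.
Since (s(25), s(26)) = (s(1), s(2)) = (5, 6) (two consecutive terms determine the rest), the sequence is periodic with period 24.
(842 - 1) mod 24 = 1, so s(842) = s(2) = 6.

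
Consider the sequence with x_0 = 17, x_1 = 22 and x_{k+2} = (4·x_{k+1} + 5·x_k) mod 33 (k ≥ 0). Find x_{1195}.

x_0 = 17; x_1 = 22; x_2 = 8; x_3 = 10; x_4 = 14; x_5 = 7; x_6 = 32; x_7 = 31; x_8 = 20; x_9 = 4; x_{10} = 17; x_{11} = 22.
The sequence repeats with period 10.
(1195 - 0) mod 10 = 5, so x_{1195} = x_5 = 7.

7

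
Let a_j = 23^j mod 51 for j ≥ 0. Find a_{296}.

16

a_0 = 1; a_1 = 23; a_2 = 19; a_3 = 29; a_4 = 4; a_5 = 41; a_6 = 25; a_7 = 14; a_8 = 16; a_9 = 11; a_{10} = 49; a_{11} = 5; a_{12} = 13; a_{13} = 44; a_{14} = 43; a_{15} = 20; a_{16} = 1.
The sequence repeats with period 16.
So a_{296} = a_{0 + ((296-0) mod 16)} = a_8 = 16.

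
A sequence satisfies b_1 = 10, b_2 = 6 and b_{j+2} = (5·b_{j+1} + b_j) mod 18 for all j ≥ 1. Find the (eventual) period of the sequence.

We have b_1 = 10; b_2 = 6; b_3 = 4; b_4 = 8; b_5 = 8; b_6 = 12; b_7 = 14; b_8 = 10; b_9 = 10; b_{10} = 6.
The sequence repeats with period 8.

8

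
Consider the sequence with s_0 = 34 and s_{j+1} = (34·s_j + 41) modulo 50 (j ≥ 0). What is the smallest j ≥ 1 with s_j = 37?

Computing terms: s_0 = 34, s_1 = 47, s_2 = 39, s_3 = 17, s_4 = 19, s_5 = 37, s_6 = 49, s_7 = 7, s_8 = 29, s_9 = 27, s_{10} = 9, s_{11} = 47.
Since s_{11} = s_1 = 47, the sequence is eventually periodic: after a pre-period of length 1 it cycles with period 10.
The value 37 first appears (with j ≥ 1) at s_5.

5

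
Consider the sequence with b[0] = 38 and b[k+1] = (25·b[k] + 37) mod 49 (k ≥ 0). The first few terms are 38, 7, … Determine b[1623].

3

Computing terms: b[0] = 38, b[1] = 7, b[2] = 16, b[3] = 45, b[4] = 35, b[5] = 30, b[6] = 3, b[7] = 14, b[8] = 44, b[9] = 10, b[10] = 42, b[11] = 9, b[12] = 17, b[13] = 21, b[14] = 23, b[15] = 24, b[16] = 0, b[17] = 37, b[18] = 31, b[19] = 28, b[20] = 2, b[21] = 38.
The sequence repeats with period 21.
(1623 - 0) mod 21 = 6, so b[1623] = b[6] = 3.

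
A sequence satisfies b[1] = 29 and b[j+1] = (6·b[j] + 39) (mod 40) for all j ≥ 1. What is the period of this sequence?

Listing terms: b[1] = 29,  b[2] = 13,  b[3] = 37,  b[4] = 21,  b[5] = 5,  b[6] = 29.
The sequence repeats with period 5.

5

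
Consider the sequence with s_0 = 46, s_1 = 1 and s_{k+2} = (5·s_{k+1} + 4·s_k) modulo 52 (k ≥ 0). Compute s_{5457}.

s_0 = 46, s_1 = 1, s_2 = 33, s_3 = 13, s_4 = 41, s_5 = 49, s_6 = 45, s_7 = 5, s_8 = 49, s_9 = 5, s_{10} = 13, s_{11} = 33, s_{12} = 9, s_{13} = 21, s_{14} = 37, s_{15} = 9, s_{16} = 37, s_{17} = 13, s_{18} = 5, s_{19} = 25, s_{20} = 41, s_{21} = 45, s_{22} = 25, s_{23} = 45, s_{24} = 13, s_{25} = 37, s_{26} = 29, s_{27} = 33, s_{28} = 21, s_{29} = 29, s_{30} = 21, s_{31} = 13, s_{32} = 45, s_{33} = 17, s_{34} = 5, s_{35} = 41, s_{36} = 17, s_{37} = 41, s_{38} = 13, s_{39} = 21, s_{40} = 1, s_{41} = 37, s_{42} = 33, s_{43} = 1, s_{44} = 33.
Since (s_{43}, s_{44}) = (s_1, s_2) = (1, 33) (two consecutive terms determine the rest), the sequence is eventually periodic: after a pre-period of length 1 it cycles with period 42.
For k ≥ 1, s_k depends only on (k - 1) mod 42. (5457 - 1) mod 42 = 38, so s_{5457} = s_{39} = 21.

21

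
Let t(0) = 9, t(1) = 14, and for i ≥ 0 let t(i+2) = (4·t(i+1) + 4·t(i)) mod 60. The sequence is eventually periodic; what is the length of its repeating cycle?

We have t(0) = 9, t(1) = 14, t(2) = 32, t(3) = 4, t(4) = 24, t(5) = 52, t(6) = 4, t(7) = 44, t(8) = 12, t(9) = 44, t(10) = 44, t(11) = 52, t(12) = 24, t(13) = 4, t(14) = 52, t(15) = 44, t(16) = 24, t(17) = 32, t(18) = 44, t(19) = 4, t(20) = 12, t(21) = 4, t(22) = 4, t(23) = 32, t(24) = 24, t(25) = 44, t(26) = 32, t(27) = 4.
Since (t(26), t(27)) = (t(2), t(3)) = (32, 4) (two consecutive terms determine the rest), the sequence is eventually periodic: after a pre-period of length 2 it cycles with period 24.

24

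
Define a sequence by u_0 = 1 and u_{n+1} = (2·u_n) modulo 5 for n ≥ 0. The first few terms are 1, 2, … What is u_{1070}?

Listing terms: u_0 = 1,  u_1 = 2,  u_2 = 4,  u_3 = 3,  u_4 = 1.
The sequence repeats with period 4.
(1070 - 0) mod 4 = 2, so u_{1070} = u_2 = 4.

4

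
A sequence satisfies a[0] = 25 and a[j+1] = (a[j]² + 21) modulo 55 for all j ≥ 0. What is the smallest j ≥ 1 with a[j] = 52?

2

We have a[0] = 25; a[1] = 41; a[2] = 52; a[3] = 30; a[4] = 41.
Since a[4] = a[1] = 41, the sequence is eventually periodic: after a pre-period of length 1 it cycles with period 3.
The value 52 first appears (with j ≥ 1) at a[2].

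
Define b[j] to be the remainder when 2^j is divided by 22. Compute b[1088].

Computing terms: b[0] = 1, b[1] = 2, b[2] = 4, b[3] = 8, b[4] = 16, b[5] = 10, b[6] = 20, b[7] = 18, b[8] = 14, b[9] = 6, b[10] = 12, b[11] = 2.
Since b[11] = b[1] = 2, the sequence is eventually periodic: after a pre-period of length 1 it cycles with period 10.
For j ≥ 1, b[j] depends only on (j - 1) mod 10. (1088 - 1) mod 10 = 7, so b[1088] = b[8] = 14.

14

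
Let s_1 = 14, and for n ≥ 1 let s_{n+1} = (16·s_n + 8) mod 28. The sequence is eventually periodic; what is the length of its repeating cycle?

3

Listing terms: s_1 = 14; s_2 = 8; s_3 = 24; s_4 = 0; s_5 = 8.
Since s_5 = s_2 = 8, the sequence is eventually periodic: after a pre-period of length 1 it cycles with period 3.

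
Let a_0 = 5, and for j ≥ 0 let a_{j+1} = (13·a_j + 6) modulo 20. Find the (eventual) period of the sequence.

Computing terms: a_0 = 5, a_1 = 11, a_2 = 9, a_3 = 3, a_4 = 5.
Since a_4 = a_0 = 5, the sequence is periodic with period 4.

4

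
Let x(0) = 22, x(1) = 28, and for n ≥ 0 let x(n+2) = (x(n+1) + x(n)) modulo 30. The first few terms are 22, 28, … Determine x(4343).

18

x(0) = 22,  x(1) = 28,  x(2) = 20,  x(3) = 18,  x(4) = 8,  x(5) = 26,  x(6) = 4,  x(7) = 0,  x(8) = 4,  x(9) = 4,  x(10) = 8,  x(11) = 12,  x(12) = 20,  x(13) = 2,  x(14) = 22,  x(15) = 24,  x(16) = 16,  x(17) = 10,  x(18) = 26,  x(19) = 6,  x(20) = 2,  x(21) = 8,  x(22) = 10,  x(23) = 18,  x(24) = 28,  x(25) = 16,  x(26) = 14,  x(27) = 0,  x(28) = 14,  x(29) = 14,  x(30) = 28,  x(31) = 12,  x(32) = 10,  x(33) = 22,  x(34) = 2,  x(35) = 24,  x(36) = 26,  x(37) = 20,  x(38) = 16,  x(39) = 6,  x(40) = 22,  x(41) = 28.
Since (x(40), x(41)) = (x(0), x(1)) = (22, 28) (two consecutive terms determine the rest), the sequence is periodic with period 40.
(4343 - 0) mod 40 = 23, so x(4343) = x(23) = 18.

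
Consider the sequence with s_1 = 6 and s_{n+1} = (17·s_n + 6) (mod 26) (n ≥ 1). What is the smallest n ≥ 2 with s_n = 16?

4

Listing terms: s_1 = 6; s_2 = 4; s_3 = 22; s_4 = 16; s_5 = 18; s_6 = 0; s_7 = 6.
Since s_7 = s_1 = 6, the sequence is periodic with period 6.
The value 16 first appears (with n ≥ 2) at s_4.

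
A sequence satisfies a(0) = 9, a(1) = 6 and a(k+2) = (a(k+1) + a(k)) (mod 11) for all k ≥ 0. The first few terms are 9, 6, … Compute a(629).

8

Listing terms: a(0) = 9, a(1) = 6, a(2) = 4, a(3) = 10, a(4) = 3, a(5) = 2, a(6) = 5, a(7) = 7, a(8) = 1, a(9) = 8, a(10) = 9, a(11) = 6.
Since (a(10), a(11)) = (a(0), a(1)) = (9, 6) (two consecutive terms determine the rest), the sequence is periodic with period 10.
(629 - 0) mod 10 = 9, so a(629) = a(9) = 8.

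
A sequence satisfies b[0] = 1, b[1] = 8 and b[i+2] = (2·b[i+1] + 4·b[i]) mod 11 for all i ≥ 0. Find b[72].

9

b[0] = 1,  b[1] = 8,  b[2] = 9,  b[3] = 6,  b[4] = 4,  b[5] = 10,  b[6] = 3,  b[7] = 2,  b[8] = 5,  b[9] = 7,  b[10] = 1,  b[11] = 8.
The sequence repeats with period 10.
So b[72] = b[0 + ((72-0) mod 10)] = b[2] = 9.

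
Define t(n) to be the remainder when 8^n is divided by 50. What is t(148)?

16

We have t(0) = 1, t(1) = 8, t(2) = 14, t(3) = 12, t(4) = 46, t(5) = 18, t(6) = 44, t(7) = 2, t(8) = 16, t(9) = 28, t(10) = 24, t(11) = 42, t(12) = 36, t(13) = 38, t(14) = 4, t(15) = 32, t(16) = 6, t(17) = 48, t(18) = 34, t(19) = 22, t(20) = 26, t(21) = 8.
Since t(21) = t(1) = 8, the sequence is eventually periodic: after a pre-period of length 1 it cycles with period 20.
For n ≥ 1, t(n) depends only on (n - 1) mod 20. (148 - 1) mod 20 = 7, so t(148) = t(8) = 16.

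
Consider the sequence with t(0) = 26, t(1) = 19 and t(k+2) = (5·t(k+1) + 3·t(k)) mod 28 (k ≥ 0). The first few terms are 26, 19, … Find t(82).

5

Computing terms: t(0) = 26,  t(1) = 19,  t(2) = 5,  t(3) = 26,  t(4) = 5,  t(5) = 19,  t(6) = 26,  t(7) = 19.
The sequence repeats with period 6.
So t(82) = t(0 + ((82-0) mod 6)) = t(4) = 5.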